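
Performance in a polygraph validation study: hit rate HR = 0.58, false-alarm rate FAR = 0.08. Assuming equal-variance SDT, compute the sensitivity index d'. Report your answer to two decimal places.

z(0.58) = 0.202, z(0.08) = -1.405
d' = z(H) − z(FA) = 0.202 − (-1.405) = 1.607

d' = 1.61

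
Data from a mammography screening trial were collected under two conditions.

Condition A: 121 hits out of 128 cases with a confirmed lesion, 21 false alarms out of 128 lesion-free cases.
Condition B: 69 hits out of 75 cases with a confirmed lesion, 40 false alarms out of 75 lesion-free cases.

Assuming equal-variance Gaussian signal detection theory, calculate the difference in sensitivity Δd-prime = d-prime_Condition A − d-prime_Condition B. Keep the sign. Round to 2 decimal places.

Condition A: z(0.9453) = 1.601, z(0.1641) = -0.978, d' = 2.579
Condition B: z(0.9200) = 1.405, z(0.5333) = 0.084, d' = 1.321
Δd' = d'_Condition A − d'_Condition B = 2.579 − 1.321 = 1.258
Condition A has the higher sensitivity.

Δd-prime = 1.26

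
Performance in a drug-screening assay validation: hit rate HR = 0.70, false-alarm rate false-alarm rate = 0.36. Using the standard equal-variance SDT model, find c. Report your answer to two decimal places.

z(H) = 0.5244
z(FA) = -0.3585
c = −½·[z(H) + z(FA)] = −0.5 × (0.5244 + (-0.3585)) = -0.08295

c = -0.08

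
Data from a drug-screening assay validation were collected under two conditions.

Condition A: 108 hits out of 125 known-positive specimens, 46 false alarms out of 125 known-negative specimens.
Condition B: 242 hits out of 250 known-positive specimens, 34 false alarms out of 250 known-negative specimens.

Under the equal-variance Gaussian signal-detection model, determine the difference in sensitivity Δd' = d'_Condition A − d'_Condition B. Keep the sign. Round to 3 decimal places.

Δd' = -1.515

Condition A: z(0.8640) = 1.0985, z(0.3680) = -0.3372, d' = 1.4357
Condition B: z(0.9680) = 1.8522, z(0.1360) = -1.0985, d' = 2.9507
Δd' = d'_Condition A − d'_Condition B = 1.4357 − 2.9507 = -1.5150
Condition B has the higher sensitivity.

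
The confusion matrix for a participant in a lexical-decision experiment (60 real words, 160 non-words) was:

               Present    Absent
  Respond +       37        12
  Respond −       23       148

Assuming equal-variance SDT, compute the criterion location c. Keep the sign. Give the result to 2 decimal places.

H = 37/60 = 0.6167
FA = 12/160 = 0.0750
z(H) = z(0.6167) = 0.297
z(FA) = z(0.0750) = -1.440
c = −½·[z(H) + z(FA)] = −0.5 × (0.297 + (-1.440)) = 0.5715
c > 0: the participant has a conservative response bias.

c = 0.57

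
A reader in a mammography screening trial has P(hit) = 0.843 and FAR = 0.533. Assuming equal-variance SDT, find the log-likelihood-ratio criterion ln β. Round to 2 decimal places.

z(0.843) = 1.007, z(0.533) = 0.083
ln β = −½·[z(H)² − z(FA)²] = −0.5 × (1.014 − 0.007) = -0.5035

ln β = -0.50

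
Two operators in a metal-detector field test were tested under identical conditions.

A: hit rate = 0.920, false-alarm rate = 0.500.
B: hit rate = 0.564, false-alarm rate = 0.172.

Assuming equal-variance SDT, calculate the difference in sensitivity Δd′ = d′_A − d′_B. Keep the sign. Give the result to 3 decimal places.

Δd′ = 0.298

A: z(0.920) = 1.4051, z(0.500) = 0.0000, d' = 1.4051
B: z(0.564) = 0.1611, z(0.172) = -0.9463, d' = 1.1074
Δd' = d'_A − d'_B = 1.4051 − 1.1074 = 0.2977
A has the higher sensitivity.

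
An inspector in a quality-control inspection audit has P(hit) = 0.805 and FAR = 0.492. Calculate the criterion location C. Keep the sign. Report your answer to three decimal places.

z(H) = z(0.805) = 0.8596
z(FA) = z(0.492) = -0.0201
c = −½·[z(H) + z(FA)] = −0.5 × (0.8596 + (-0.0201)) = -0.41975
c < 0: the inspector has a liberal response bias.

C = -0.420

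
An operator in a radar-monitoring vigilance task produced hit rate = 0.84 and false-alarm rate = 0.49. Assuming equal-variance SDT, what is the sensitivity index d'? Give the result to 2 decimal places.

z(0.84) = 0.994, z(0.49) = -0.025
d' = z(H) − z(FA) = 0.994 − (-0.025) = 1.019

d' = 1.02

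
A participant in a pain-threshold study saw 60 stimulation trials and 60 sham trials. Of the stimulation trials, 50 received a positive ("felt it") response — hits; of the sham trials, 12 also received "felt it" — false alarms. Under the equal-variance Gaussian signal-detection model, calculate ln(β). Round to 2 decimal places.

ln β = -0.11

H = 50/60 = 0.8333
FA = 12/60 = 0.2000
z(0.8333) = 0.967, z(0.2000) = -0.842
ln β = −½·[z(H)² − z(FA)²] = −0.5 × (0.935 − 0.709) = -0.113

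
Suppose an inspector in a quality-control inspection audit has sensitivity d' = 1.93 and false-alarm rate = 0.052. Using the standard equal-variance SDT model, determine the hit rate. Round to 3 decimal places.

z(false-alarm rate) = z(0.052) = -1.6258
z(H) = z(FA) + d' = -1.6258 + 1.93 = 0.3042
hit rate = Φ(0.3042) = 0.6195

hit rate = 0.620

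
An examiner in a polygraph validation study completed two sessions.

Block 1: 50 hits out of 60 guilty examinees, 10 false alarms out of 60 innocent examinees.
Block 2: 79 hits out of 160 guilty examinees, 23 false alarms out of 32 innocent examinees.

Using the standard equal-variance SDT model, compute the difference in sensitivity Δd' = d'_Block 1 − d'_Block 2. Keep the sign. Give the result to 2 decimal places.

Δd' = 2.53

Block 1: z(0.8333) = 0.967, z(0.1667) = -0.967, d' = 1.934
Block 2: z(0.4938) = -0.016, z(0.7188) = 0.579, d' = -0.595
Δd' = d'_Block 1 − d'_Block 2 = 1.934 − (-0.595) = 2.529
Block 1 has the higher sensitivity.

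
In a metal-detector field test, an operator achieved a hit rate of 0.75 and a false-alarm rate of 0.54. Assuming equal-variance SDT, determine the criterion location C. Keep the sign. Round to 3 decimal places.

z(0.75) = 0.6745, z(0.54) = 0.1004
c = −½·[z(H) + z(FA)] = −0.5 × (0.6745 + 0.1004) = -0.38745
c < 0: the operator has a liberal response bias.

C = -0.387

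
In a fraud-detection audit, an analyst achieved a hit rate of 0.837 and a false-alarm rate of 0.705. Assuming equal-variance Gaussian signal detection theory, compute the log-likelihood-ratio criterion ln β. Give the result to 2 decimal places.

z(H) = 0.982
z(FA) = 0.539
ln β = −½·[z(H)² − z(FA)²] = −0.5 × (0.964 − 0.291) = -0.3365

ln β = -0.34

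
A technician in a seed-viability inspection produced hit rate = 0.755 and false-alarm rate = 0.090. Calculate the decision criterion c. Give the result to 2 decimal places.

Φ⁻¹(H) = 0.690
Φ⁻¹(FA) = -1.341
c = −½·[z(H) + z(FA)] = −0.5 × (0.690 + (-1.341)) = 0.3255

c = 0.33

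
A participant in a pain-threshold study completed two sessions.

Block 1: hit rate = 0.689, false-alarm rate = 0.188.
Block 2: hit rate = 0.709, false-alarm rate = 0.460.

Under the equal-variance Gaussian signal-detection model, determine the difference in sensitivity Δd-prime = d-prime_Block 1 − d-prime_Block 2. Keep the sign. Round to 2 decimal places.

Block 1: z(0.689) = 0.493, z(0.188) = -0.885, d' = 1.378
Block 2: z(0.709) = 0.550, z(0.460) = -0.100, d' = 0.650
Δd' = d'_Block 1 − d'_Block 2 = 1.378 − 0.650 = 0.728
Block 1 has the higher sensitivity.

Δd-prime = 0.73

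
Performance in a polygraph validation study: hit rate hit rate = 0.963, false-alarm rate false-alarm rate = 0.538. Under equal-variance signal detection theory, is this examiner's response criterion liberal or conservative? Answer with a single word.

z(H) = 1.787, z(FA) = 0.095
c = −½·(z(H) + z(FA)) = -0.941
c < 0 → liberal criterion (biased toward responding “yes”).

liberal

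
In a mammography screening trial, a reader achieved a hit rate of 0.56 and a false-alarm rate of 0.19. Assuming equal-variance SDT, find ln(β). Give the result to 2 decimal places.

ln β = 0.37

z(H) = 0.151
z(FA) = -0.878
ln β = −½·[z(H)² − z(FA)²] = −0.5 × (0.023 − 0.771) = 0.374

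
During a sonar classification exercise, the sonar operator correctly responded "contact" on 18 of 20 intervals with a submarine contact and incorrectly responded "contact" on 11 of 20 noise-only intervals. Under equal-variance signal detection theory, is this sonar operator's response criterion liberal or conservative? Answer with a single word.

z(H) = 1.282, z(FA) = 0.126
c = −½·(z(H) + z(FA)) = -0.704
c < 0 → liberal criterion (biased toward responding “yes”).

liberal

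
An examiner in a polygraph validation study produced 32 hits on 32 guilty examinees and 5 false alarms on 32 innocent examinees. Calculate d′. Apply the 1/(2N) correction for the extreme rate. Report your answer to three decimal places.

The hit rate is 32/32 = 1, so apply the 1/(2N) correction: H → 1 − 1/(2·32) = 0.98438.
z(H) = z(0.98438) = 2.1540
z(FA) = z(0.15625) = -1.0100
d' = 2.1540 − (-1.0100) = 3.1640

d′ = 3.164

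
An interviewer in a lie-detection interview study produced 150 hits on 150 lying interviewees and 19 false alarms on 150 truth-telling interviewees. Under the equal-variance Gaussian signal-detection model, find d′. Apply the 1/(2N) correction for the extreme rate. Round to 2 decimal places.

d′ = 3.86

The hit rate is 150/150 = 1, so apply the 1/(2N) correction: H → 1 − 1/(2·150) = 0.99667.
z(H) = z(0.99667) = 2.713
z(FA) = z(0.12667) = -1.142
d' = 2.713 − (-1.142) = 3.855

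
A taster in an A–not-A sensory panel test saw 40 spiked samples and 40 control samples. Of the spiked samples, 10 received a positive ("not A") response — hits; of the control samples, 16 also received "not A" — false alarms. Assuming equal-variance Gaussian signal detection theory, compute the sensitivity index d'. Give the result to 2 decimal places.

H = 10/40 = 0.2500
FA = 16/40 = 0.4000
Φ⁻¹(H) = -0.6745
Φ⁻¹(FA) = -0.2533
d' = z(H) − z(FA) = -0.6745 − (-0.2533) = -0.4212

d' = -0.42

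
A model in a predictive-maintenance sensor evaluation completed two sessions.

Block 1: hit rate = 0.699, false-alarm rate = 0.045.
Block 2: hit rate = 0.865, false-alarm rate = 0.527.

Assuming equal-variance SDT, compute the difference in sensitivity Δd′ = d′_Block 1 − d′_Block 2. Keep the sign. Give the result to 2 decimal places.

Block 1: z(0.699) = 0.522, z(0.045) = -1.695, d' = 2.217
Block 2: z(0.865) = 1.103, z(0.527) = 0.068, d' = 1.035
Δd' = d'_Block 1 − d'_Block 2 = 2.217 − 1.035 = 1.182
Block 1 has the higher sensitivity.

Δd′ = 1.18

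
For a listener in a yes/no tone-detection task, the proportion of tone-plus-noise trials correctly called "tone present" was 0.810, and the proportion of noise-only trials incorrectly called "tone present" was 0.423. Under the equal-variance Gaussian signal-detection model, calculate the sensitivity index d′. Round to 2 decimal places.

z(H) = z(0.810) = 0.8779
z(FA) = z(0.423) = -0.1942
d' = z(H) − z(FA) = 0.8779 − (-0.1942) = 1.0721

d′ = 1.07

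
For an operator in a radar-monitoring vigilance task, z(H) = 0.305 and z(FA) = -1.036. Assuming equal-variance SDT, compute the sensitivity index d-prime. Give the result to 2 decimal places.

d' = z(H) − z(FA) = 0.305 − (-1.036) = 1.341

d-prime = 1.34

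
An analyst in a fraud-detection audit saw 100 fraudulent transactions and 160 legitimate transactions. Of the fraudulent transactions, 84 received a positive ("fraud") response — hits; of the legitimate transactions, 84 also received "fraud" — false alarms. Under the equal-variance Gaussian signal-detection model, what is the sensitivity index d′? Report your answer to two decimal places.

d′ = 0.93

H = 84/100 = 0.8400
FA = 84/160 = 0.5250
z(0.8400) = 0.9945, z(0.5250) = 0.0627
d' = z(H) − z(FA) = 0.9945 − 0.0627 = 0.9318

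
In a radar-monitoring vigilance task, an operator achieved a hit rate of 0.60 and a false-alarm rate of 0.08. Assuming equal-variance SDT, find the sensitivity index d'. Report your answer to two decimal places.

d' = 1.66

z(H) = 0.253
z(FA) = -1.405
d' = z(H) − z(FA) = 0.253 − (-1.405) = 1.658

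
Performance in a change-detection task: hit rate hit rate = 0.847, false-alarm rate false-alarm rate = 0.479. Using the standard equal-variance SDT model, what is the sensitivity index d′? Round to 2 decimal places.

d′ = 1.08

z(H) = z(0.847) = 1.0237
z(FA) = z(0.479) = -0.0527
d' = z(H) − z(FA) = 1.0237 − (-0.0527) = 1.0764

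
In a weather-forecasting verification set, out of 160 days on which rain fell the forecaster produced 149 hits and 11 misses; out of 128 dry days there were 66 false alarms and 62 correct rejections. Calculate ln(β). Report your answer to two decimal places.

H = 149/160 = 0.9313
FA = 66/128 = 0.5156
Φ⁻¹(H) = Φ⁻¹(0.9313) = 1.486
Φ⁻¹(FA) = Φ⁻¹(0.5156) = 0.039
ln β = −½·[z(H)² − z(FA)²] = −0.5 × (2.208 − 0.002) = -1.103

ln β = -1.10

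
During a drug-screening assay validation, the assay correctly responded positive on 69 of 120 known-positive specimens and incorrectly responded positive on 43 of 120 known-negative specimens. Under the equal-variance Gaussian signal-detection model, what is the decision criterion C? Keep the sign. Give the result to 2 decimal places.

C = 0.09

H = 69/120 = 0.5750
FA = 43/120 = 0.3583
z(H) = z(0.5750) = 0.189
z(FA) = z(0.3583) = -0.363
c = −½·[z(H) + z(FA)] = −0.5 × (0.189 + (-0.363)) = 0.087
c > 0: the assay has a conservative response bias.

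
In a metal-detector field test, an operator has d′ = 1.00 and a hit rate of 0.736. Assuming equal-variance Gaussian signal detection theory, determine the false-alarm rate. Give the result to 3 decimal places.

false-alarm rate = 0.356

z(hit rate) = z(0.736) = 0.6311
z(FA) = z(H) − d' = 0.6311 − 1.00 = -0.3689
false-alarm rate = Φ(-0.3689) = 0.3561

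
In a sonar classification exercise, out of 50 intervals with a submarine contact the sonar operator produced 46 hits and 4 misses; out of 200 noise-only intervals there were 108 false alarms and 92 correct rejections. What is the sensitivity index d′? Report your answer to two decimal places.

H = 46/50 = 0.9200
FA = 108/200 = 0.5400
z(H) = z(0.9200) = 1.4051
z(FA) = z(0.5400) = 0.1004
d' = z(H) − z(FA) = 1.4051 − 0.1004 = 1.3047

d′ = 1.30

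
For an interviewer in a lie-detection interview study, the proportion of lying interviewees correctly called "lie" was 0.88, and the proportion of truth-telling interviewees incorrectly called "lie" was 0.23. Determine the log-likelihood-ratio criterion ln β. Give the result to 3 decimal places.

ln β = -0.417

z(H) = z(0.88) = 1.1750
z(FA) = z(0.23) = -0.7388
ln β = −½·[z(H)² − z(FA)²] = −0.5 × (1.3806 − 0.5458) = -0.4174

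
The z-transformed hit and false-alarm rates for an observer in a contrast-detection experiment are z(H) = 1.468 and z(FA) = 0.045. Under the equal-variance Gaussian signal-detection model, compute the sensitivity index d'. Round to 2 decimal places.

d' = z(H) − z(FA) = 1.468 − 0.045 = 1.423

d' = 1.42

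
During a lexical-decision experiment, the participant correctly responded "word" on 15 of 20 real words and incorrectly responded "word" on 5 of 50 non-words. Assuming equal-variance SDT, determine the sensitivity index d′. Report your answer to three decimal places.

d′ = 1.956

H = 15/20 = 0.7500
FA = 5/50 = 0.1000
Φ⁻¹(0.7500) = 0.6745, Φ⁻¹(0.1000) = -1.2816
d' = z(H) − z(FA) = 0.6745 − (-1.2816) = 1.9561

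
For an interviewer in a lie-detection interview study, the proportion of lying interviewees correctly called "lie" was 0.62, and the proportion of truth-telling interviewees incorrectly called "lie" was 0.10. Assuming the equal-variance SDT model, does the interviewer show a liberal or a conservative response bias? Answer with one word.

z(H) = 0.305, z(FA) = -1.282
c = −½·(z(H) + z(FA)) = 0.4885
c > 0 → conservative criterion (biased toward responding “no”).

conservative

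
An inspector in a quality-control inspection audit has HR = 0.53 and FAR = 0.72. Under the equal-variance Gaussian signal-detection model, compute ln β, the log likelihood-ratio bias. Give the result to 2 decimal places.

ln β = 0.17

z(0.53) = 0.075, z(0.72) = 0.583
ln β = −½·[z(H)² − z(FA)²] = −0.5 × (0.006 − 0.340) = 0.167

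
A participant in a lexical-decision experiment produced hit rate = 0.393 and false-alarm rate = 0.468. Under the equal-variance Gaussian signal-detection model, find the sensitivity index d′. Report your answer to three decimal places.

z(0.393) = -0.2715, z(0.468) = -0.0803
d' = z(H) − z(FA) = -0.2715 − (-0.0803) = -0.1912

d′ = -0.191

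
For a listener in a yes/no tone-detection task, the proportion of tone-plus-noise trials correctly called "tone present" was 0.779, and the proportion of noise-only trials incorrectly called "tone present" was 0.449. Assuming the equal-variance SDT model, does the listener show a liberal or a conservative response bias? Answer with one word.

liberal

z(H) = 0.769, z(FA) = -0.128
c = −½·(z(H) + z(FA)) = -0.3205
c < 0 → liberal criterion (biased toward responding “yes”).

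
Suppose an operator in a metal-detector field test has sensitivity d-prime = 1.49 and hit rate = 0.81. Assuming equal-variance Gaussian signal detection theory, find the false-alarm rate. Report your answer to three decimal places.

false-alarm rate = 0.270

z(hit rate) = z(0.81) = 0.8779
z(FA) = z(H) − d' = 0.8779 − 1.49 = -0.6121
false-alarm rate = Φ(-0.6121) = 0.2702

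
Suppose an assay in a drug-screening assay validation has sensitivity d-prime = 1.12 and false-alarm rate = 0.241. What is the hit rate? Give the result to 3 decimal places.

hit rate = 0.662

z(false-alarm rate) = z(0.241) = -0.7031
z(H) = z(FA) + d' = -0.7031 + 1.12 = 0.4169
hit rate = Φ(0.4169) = 0.6616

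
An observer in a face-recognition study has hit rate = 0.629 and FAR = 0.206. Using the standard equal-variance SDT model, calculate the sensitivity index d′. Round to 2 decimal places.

d′ = 1.15

Φ⁻¹(0.629) = 0.3292, Φ⁻¹(0.206) = -0.8204
d' = z(H) − z(FA) = 0.3292 − (-0.8204) = 1.1496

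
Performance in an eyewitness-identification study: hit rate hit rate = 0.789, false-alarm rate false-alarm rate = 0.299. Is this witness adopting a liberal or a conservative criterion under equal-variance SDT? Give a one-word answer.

z(H) = 0.803, z(FA) = -0.527
c = −½·(z(H) + z(FA)) = -0.138
c < 0 → liberal criterion (biased toward responding “yes”).

liberal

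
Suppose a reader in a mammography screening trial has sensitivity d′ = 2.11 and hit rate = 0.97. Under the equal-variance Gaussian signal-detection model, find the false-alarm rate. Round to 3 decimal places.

false-alarm rate = 0.409

z(hit rate) = z(0.97) = 1.8808
z(FA) = z(H) − d' = 1.8808 − 2.11 = -0.2292
false-alarm rate = Φ(-0.2292) = 0.4094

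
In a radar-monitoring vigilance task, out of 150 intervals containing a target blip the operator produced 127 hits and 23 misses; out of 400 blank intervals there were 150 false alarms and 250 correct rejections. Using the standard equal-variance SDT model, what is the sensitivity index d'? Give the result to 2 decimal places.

d' = 1.34

H = 127/150 = 0.8467
FA = 150/400 = 0.3750
Φ⁻¹(0.8467) = 1.022, Φ⁻¹(0.3750) = -0.319
d' = z(H) − z(FA) = 1.022 − (-0.319) = 1.341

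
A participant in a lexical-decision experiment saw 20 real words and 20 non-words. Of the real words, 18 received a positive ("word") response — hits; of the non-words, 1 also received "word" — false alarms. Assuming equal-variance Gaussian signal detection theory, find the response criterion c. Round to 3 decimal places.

H = 18/20 = 0.9000
FA = 1/20 = 0.0500
Φ⁻¹(0.9000) = 1.2816, Φ⁻¹(0.0500) = -1.6449
c = −½·[z(H) + z(FA)] = −0.5 × (1.2816 + (-1.6449)) = 0.18165
c > 0: the participant has a conservative response bias.

c = 0.182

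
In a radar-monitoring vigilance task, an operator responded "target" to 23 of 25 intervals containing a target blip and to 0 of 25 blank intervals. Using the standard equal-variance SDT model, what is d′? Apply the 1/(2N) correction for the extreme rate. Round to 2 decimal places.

The false-alarm rate is 0/25 = 0, so apply the 1/(2N) correction: FA → 1/(2·25) = 0.02000.
z(H) = z(0.92000) = 1.405
z(FA) = z(0.02000) = -2.054
d' = 1.405 − (-2.054) = 3.459

d′ = 3.46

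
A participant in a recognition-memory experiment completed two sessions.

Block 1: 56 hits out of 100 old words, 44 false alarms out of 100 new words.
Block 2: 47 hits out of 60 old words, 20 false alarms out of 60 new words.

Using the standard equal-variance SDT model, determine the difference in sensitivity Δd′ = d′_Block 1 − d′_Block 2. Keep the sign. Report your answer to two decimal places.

Δd′ = -0.91

Block 1: z(0.5600) = 0.151, z(0.4400) = -0.151, d' = 0.302
Block 2: z(0.7833) = 0.783, z(0.3333) = -0.431, d' = 1.214
Δd' = d'_Block 1 − d'_Block 2 = 0.302 − 1.214 = -0.912
Block 2 has the higher sensitivity.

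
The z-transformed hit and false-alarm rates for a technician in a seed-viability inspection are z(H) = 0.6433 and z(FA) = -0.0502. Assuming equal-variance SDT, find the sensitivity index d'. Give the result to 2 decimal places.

d' = z(H) − z(FA) = 0.6433 − (-0.0502) = 0.6935

d' = 0.69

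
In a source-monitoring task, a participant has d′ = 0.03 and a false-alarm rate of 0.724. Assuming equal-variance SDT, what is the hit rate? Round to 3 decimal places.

z(false-alarm rate) = z(0.724) = 0.5948
z(H) = z(FA) + d' = 0.5948 + 0.03 = 0.6248
hit rate = Φ(0.6248) = 0.7339

hit rate = 0.734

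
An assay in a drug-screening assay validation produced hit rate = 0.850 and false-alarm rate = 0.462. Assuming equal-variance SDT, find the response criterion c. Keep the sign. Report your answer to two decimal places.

z(0.850) = 1.036, z(0.462) = -0.095
c = −½·[z(H) + z(FA)] = −0.5 × (1.036 + (-0.095)) = -0.4705

c = -0.47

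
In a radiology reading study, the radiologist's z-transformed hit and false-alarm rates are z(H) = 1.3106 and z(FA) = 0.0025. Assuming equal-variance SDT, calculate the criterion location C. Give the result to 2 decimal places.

c = −½·[z(H) + z(FA)] = −½·(1.3106 + 0.0025) = -0.65655
c < 0: the radiologist has a liberal response bias.

C = -0.66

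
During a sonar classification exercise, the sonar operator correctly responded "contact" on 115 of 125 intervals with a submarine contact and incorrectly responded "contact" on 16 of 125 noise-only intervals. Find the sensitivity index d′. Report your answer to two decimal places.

H = 115/125 = 0.9200
FA = 16/125 = 0.1280
z(H) = 1.405
z(FA) = -1.136
d' = z(H) − z(FA) = 1.405 − (-1.136) = 2.541

d′ = 2.54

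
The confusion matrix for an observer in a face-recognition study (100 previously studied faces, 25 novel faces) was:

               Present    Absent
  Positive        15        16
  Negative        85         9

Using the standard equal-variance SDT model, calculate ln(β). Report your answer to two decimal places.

ln β = -0.47

H = 15/100 = 0.1500
FA = 16/25 = 0.6400
z(0.1500) = -1.036, z(0.6400) = 0.358
ln β = −½·[z(H)² − z(FA)²] = −0.5 × (1.073 − 0.128) = -0.4725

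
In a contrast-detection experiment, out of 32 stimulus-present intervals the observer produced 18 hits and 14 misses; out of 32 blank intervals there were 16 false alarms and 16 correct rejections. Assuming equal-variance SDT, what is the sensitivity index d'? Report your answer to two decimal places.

d' = 0.16

H = 18/32 = 0.5625
FA = 16/32 = 0.5000
z(0.5625) = 0.157, z(0.5000) = 0.000
d' = z(H) − z(FA) = 0.157 − 0.000 = 0.157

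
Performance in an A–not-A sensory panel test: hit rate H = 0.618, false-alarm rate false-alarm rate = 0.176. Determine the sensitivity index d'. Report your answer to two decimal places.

z(H) = z(0.618) = 0.3002
z(FA) = z(0.176) = -0.9307
d' = z(H) − z(FA) = 0.3002 − (-0.9307) = 1.2309

d' = 1.23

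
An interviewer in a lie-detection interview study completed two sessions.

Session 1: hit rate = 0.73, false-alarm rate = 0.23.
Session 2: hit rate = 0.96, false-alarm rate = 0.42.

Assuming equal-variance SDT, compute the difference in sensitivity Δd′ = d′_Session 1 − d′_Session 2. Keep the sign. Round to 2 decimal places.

Session 1: z(0.73) = 0.613, z(0.23) = -0.739, d' = 1.352
Session 2: z(0.96) = 1.751, z(0.42) = -0.202, d' = 1.953
Δd' = d'_Session 1 − d'_Session 2 = 1.352 − 1.953 = -0.601
Session 2 has the higher sensitivity.

Δd′ = -0.60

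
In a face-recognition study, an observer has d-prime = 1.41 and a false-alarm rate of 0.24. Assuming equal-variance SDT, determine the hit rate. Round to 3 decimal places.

z(false-alarm rate) = z(0.24) = -0.7063
z(H) = z(FA) + d' = -0.7063 + 1.41 = 0.7037
hit rate = Φ(0.7037) = 0.7592

hit rate = 0.759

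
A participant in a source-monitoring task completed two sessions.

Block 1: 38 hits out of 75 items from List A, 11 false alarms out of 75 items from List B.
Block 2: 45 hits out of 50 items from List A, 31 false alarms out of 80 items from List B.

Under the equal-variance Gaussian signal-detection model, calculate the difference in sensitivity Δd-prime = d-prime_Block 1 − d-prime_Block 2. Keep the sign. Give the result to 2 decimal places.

Δd-prime = -0.50

Block 1: z(0.5067) = 0.017, z(0.1467) = -1.051, d' = 1.068
Block 2: z(0.9000) = 1.282, z(0.3875) = -0.286, d' = 1.568
Δd' = d'_Block 1 − d'_Block 2 = 1.068 − 1.568 = -0.500
Block 2 has the higher sensitivity.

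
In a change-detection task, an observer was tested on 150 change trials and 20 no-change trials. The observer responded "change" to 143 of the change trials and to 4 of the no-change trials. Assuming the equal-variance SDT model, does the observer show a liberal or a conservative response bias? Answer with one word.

liberal

z(H) = 1.678, z(FA) = -0.842
c = −½·(z(H) + z(FA)) = -0.418
c < 0 → liberal criterion (biased toward responding “yes”).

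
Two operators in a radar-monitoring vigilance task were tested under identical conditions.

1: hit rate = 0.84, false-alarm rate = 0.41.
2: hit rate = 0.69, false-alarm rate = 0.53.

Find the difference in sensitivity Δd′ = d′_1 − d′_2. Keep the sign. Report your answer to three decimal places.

Δd′ = 0.801

1: z(0.84) = 0.9945, z(0.41) = -0.2275, d' = 1.2220
2: z(0.69) = 0.4959, z(0.53) = 0.0753, d' = 0.4206
Δd' = d'_1 − d'_2 = 1.2220 − 0.4206 = 0.8014
1 has the higher sensitivity.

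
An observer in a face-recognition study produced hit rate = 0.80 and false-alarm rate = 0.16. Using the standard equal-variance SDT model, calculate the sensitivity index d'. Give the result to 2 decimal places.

z(0.80) = 0.8416, z(0.16) = -0.9945
d' = z(H) − z(FA) = 0.8416 − (-0.9945) = 1.8361

d' = 1.84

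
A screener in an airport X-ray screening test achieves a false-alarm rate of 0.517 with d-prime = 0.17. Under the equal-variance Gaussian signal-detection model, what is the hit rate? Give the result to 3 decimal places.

z(false-alarm rate) = z(0.517) = 0.0426
z(H) = z(FA) + d' = 0.0426 + 0.17 = 0.2126
hit rate = Φ(0.2126) = 0.5842

hit rate = 0.584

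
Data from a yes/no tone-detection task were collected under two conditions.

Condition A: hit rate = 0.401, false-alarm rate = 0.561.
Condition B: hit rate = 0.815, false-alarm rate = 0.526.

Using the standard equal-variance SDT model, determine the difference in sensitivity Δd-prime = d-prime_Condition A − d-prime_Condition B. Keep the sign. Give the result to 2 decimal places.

Δd-prime = -1.24

Condition A: z(0.401) = -0.251, z(0.561) = 0.154, d' = -0.405
Condition B: z(0.815) = 0.896, z(0.526) = 0.065, d' = 0.831
Δd' = d'_Condition A − d'_Condition B = -0.405 − 0.831 = -1.236
Condition B has the higher sensitivity.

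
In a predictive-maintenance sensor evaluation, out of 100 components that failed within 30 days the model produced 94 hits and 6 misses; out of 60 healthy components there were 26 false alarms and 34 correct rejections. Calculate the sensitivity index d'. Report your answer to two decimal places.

H = 94/100 = 0.9400
FA = 26/60 = 0.4333
Φ⁻¹(H) = Φ⁻¹(0.9400) = 1.555
Φ⁻¹(FA) = Φ⁻¹(0.4333) = -0.168
d' = z(H) − z(FA) = 1.555 − (-0.168) = 1.723

d' = 1.72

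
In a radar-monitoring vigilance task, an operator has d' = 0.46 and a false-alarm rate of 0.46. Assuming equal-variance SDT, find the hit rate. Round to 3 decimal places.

z(false-alarm rate) = z(0.46) = -0.1004
z(H) = z(FA) + d' = -0.1004 + 0.46 = 0.3596
hit rate = Φ(0.3596) = 0.6404

hit rate = 0.640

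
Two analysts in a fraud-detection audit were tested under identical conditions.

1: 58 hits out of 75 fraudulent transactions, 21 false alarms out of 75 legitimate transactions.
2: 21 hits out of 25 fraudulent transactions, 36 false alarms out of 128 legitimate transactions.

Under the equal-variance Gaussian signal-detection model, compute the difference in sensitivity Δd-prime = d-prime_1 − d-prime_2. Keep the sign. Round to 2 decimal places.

Δd-prime = -0.24

1: z(0.7733) = 0.750, z(0.2800) = -0.583, d' = 1.333
2: z(0.8400) = 0.994, z(0.2812) = -0.579, d' = 1.573
Δd' = d'_1 − d'_2 = 1.333 − 1.573 = -0.240
2 has the higher sensitivity.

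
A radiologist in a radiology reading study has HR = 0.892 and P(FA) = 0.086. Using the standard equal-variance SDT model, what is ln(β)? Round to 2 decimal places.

z(H) = 1.237
z(FA) = -1.366
ln β = −½·[z(H)² − z(FA)²] = −0.5 × (1.530 − 1.866) = 0.168

ln β = 0.17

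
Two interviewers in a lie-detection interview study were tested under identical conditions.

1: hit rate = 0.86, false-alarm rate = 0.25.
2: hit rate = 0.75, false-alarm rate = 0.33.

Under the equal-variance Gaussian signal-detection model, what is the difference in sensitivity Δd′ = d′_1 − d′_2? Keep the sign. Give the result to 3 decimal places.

Δd′ = 0.640

1: z(0.86) = 1.0803, z(0.25) = -0.6745, d' = 1.7548
2: z(0.75) = 0.6745, z(0.33) = -0.4399, d' = 1.1144
Δd' = d'_1 − d'_2 = 1.7548 − 1.1144 = 0.6404
1 has the higher sensitivity.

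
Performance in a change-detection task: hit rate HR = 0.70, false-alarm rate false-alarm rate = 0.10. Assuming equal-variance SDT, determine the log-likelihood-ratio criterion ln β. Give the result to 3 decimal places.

ln β = 0.684

Φ⁻¹(0.70) = 0.5244, Φ⁻¹(0.10) = -1.2816
ln β = −½·[z(H)² − z(FA)²] = −0.5 × (0.2750 − 1.6425) = 0.68375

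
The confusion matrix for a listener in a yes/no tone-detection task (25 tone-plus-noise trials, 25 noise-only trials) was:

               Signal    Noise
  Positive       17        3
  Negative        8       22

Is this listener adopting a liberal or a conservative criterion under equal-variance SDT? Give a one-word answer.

conservative

z(H) = 0.468, z(FA) = -1.175
c = −½·(z(H) + z(FA)) = 0.3535
c > 0 → conservative criterion (biased toward responding “no”).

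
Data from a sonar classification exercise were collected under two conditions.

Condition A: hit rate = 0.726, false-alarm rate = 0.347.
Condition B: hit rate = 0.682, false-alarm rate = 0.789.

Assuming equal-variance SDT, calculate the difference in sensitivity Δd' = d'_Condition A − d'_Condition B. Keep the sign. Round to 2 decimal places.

Δd' = 1.32

Condition A: z(0.726) = 0.601, z(0.347) = -0.393, d' = 0.994
Condition B: z(0.682) = 0.473, z(0.789) = 0.803, d' = -0.330
Δd' = d'_Condition A − d'_Condition B = 0.994 − (-0.330) = 1.324
Condition A has the higher sensitivity.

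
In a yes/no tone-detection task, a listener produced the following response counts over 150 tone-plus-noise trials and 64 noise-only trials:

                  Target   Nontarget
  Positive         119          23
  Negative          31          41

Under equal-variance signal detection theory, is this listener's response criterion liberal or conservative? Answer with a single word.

liberal

z(H) = 0.818, z(FA) = -0.360
c = −½·(z(H) + z(FA)) = -0.229
c < 0 → liberal criterion (biased toward responding “yes”).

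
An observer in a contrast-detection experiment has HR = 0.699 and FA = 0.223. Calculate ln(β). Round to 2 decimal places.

Φ⁻¹(H) = Φ⁻¹(0.699) = 0.522
Φ⁻¹(FA) = Φ⁻¹(0.223) = -0.762
ln β = −½·[z(H)² − z(FA)²] = −0.5 × (0.272 − 0.581) = 0.1545

ln β = 0.15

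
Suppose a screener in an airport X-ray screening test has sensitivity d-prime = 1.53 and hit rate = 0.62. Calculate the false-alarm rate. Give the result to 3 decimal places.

false-alarm rate = 0.110

z(hit rate) = z(0.62) = 0.3055
z(FA) = z(H) − d' = 0.3055 − 1.53 = -1.2245
false-alarm rate = Φ(-1.2245) = 0.1104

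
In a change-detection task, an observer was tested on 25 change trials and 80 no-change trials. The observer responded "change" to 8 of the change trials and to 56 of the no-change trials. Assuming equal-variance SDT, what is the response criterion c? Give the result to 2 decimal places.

c = -0.03

H = 8/25 = 0.3200
FA = 56/80 = 0.7000
Φ⁻¹(H) = -0.4677
Φ⁻¹(FA) = 0.5244
c = −½·[z(H) + z(FA)] = −0.5 × (-0.4677 + 0.5244) = -0.02835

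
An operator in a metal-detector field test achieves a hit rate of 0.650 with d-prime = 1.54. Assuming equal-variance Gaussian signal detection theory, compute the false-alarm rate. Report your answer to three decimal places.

false-alarm rate = 0.124

z(hit rate) = z(0.650) = 0.3853
z(FA) = z(H) − d' = 0.3853 − 1.54 = -1.1547
false-alarm rate = Φ(-1.1547) = 0.1241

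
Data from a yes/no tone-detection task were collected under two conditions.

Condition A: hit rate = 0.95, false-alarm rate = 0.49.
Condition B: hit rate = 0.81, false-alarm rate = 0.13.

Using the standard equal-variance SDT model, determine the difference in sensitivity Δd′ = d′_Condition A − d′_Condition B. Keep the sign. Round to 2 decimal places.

Δd′ = -0.33

Condition A: z(0.95) = 1.645, z(0.49) = -0.025, d' = 1.670
Condition B: z(0.81) = 0.878, z(0.13) = -1.126, d' = 2.004
Δd' = d'_Condition A − d'_Condition B = 1.670 − 2.004 = -0.334
Condition B has the higher sensitivity.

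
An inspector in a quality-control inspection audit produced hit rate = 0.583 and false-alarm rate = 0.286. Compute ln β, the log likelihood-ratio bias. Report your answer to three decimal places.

Φ⁻¹(H) = 0.2096
Φ⁻¹(FA) = -0.5651
ln β = −½·[z(H)² − z(FA)²] = −0.5 × (0.0439 − 0.3193) = 0.1377

ln β = 0.138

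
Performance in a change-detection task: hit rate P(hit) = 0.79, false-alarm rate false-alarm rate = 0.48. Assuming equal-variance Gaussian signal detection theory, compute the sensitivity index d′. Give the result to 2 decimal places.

z(H) = 0.806
z(FA) = -0.050
d' = z(H) − z(FA) = 0.806 − (-0.050) = 0.856

d′ = 0.86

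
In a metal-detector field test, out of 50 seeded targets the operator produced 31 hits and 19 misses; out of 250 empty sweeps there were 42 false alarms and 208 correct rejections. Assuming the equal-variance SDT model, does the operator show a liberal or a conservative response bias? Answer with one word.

z(H) = 0.305, z(FA) = -0.962
c = −½·(z(H) + z(FA)) = 0.3285
c > 0 → conservative criterion (biased toward responding “no”).

conservative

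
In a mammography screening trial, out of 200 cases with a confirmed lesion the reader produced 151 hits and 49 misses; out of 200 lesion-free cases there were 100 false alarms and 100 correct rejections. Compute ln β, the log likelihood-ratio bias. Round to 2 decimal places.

ln β = -0.24

H = 151/200 = 0.7550
FA = 100/200 = 0.5000
Φ⁻¹(H) = Φ⁻¹(0.7550) = 0.690
Φ⁻¹(FA) = Φ⁻¹(0.5000) = 0.000
ln β = −½·[z(H)² − z(FA)²] = −0.5 × (0.476 − 0.000) = -0.238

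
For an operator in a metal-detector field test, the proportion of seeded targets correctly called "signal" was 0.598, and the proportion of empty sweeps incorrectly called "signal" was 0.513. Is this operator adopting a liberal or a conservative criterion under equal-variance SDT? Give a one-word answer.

liberal

z(H) = 0.248, z(FA) = 0.033
c = −½·(z(H) + z(FA)) = -0.1405
c < 0 → liberal criterion (biased toward responding “yes”).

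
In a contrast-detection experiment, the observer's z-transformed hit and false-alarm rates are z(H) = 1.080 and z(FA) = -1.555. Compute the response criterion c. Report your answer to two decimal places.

c = −½·[z(H) + z(FA)] = −½·(1.080 + (-1.555)) = 0.2375
c > 0: the observer has a conservative response bias.

c = 0.24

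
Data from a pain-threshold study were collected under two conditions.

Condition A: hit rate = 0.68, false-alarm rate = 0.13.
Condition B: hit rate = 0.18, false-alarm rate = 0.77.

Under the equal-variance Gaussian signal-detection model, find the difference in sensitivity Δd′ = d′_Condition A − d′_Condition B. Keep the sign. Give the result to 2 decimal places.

Condition A: z(0.68) = 0.468, z(0.13) = -1.126, d' = 1.594
Condition B: z(0.18) = -0.915, z(0.77) = 0.739, d' = -1.654
Δd' = d'_Condition A − d'_Condition B = 1.594 − (-1.654) = 3.248
Condition A has the higher sensitivity.

Δd′ = 3.25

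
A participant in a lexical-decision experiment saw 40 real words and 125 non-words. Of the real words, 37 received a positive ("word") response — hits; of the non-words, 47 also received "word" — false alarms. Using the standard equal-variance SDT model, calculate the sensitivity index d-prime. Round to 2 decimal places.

d-prime = 1.76

H = 37/40 = 0.9250
FA = 47/125 = 0.3760
Φ⁻¹(H) = Φ⁻¹(0.9250) = 1.440
Φ⁻¹(FA) = Φ⁻¹(0.3760) = -0.316
d' = z(H) − z(FA) = 1.440 − (-0.316) = 1.756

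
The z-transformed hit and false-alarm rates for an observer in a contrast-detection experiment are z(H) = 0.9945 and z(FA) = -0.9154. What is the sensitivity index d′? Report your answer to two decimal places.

d' = z(H) − z(FA) = 0.9945 − (-0.9154) = 1.9099

d′ = 1.91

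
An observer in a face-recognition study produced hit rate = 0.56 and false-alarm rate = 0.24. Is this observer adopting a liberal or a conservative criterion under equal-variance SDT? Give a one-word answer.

conservative

z(H) = 0.151, z(FA) = -0.706
c = −½·(z(H) + z(FA)) = 0.2775
c > 0 → conservative criterion (biased toward responding “no”).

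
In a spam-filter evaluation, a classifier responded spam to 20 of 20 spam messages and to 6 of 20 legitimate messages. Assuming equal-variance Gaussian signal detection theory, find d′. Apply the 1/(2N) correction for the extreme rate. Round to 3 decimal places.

d′ = 2.484

The hit rate is 20/20 = 1, so apply the 1/(2N) correction: H → 1 − 1/(2·20) = 0.97500.
z(H) = z(0.97500) = 1.9600
z(FA) = z(0.30000) = -0.5244
d' = 1.9600 − (-0.5244) = 2.4844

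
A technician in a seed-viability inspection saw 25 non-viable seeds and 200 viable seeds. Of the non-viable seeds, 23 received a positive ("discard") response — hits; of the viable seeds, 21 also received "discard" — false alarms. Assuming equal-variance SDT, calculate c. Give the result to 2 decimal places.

c = -0.08

H = 23/25 = 0.9200
FA = 21/200 = 0.1050
z(H) = 1.405
z(FA) = -1.254
c = −½·[z(H) + z(FA)] = −0.5 × (1.405 + (-1.254)) = -0.0755
c < 0: the technician has a liberal response bias.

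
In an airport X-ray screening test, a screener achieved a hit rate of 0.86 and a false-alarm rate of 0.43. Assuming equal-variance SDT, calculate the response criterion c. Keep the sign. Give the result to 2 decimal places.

Φ⁻¹(H) = 1.0803
Φ⁻¹(FA) = -0.1764
c = −½·[z(H) + z(FA)] = −0.5 × (1.0803 + (-0.1764)) = -0.45195
c < 0: the screener has a liberal response bias.

c = -0.45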